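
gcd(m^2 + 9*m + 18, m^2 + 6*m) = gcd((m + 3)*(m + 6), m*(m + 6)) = m + 6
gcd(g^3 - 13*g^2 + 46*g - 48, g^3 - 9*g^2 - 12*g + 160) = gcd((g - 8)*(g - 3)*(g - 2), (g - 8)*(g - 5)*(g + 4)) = g - 8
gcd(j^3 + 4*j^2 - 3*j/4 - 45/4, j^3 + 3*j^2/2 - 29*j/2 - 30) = j^2 + 11*j/2 + 15/2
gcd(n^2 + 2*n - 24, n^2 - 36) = n + 6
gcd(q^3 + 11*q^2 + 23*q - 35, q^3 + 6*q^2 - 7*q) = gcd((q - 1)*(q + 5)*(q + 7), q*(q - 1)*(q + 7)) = q^2 + 6*q - 7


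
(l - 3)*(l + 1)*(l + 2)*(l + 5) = l^4 + 5*l^3 - 7*l^2 - 41*l - 30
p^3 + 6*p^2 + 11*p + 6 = (p + 1)*(p + 2)*(p + 3)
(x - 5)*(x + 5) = x^2 - 25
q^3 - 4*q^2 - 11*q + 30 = (q - 5)*(q - 2)*(q + 3)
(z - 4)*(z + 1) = z^2 - 3*z - 4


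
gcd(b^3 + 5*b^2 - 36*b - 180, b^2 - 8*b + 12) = b - 6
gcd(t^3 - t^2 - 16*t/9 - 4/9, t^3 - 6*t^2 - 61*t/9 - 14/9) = t^2 + t + 2/9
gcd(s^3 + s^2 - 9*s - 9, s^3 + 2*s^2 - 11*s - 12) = s^2 - 2*s - 3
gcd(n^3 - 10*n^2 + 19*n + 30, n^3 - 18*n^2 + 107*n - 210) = n^2 - 11*n + 30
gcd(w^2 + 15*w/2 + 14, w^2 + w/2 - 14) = w + 4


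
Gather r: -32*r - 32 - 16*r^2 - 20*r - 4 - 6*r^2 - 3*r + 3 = -22*r^2 - 55*r - 33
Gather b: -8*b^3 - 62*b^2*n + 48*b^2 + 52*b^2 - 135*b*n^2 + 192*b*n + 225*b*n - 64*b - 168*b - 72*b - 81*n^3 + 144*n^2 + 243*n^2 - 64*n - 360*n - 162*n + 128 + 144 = -8*b^3 + b^2*(100 - 62*n) + b*(-135*n^2 + 417*n - 304) - 81*n^3 + 387*n^2 - 586*n + 272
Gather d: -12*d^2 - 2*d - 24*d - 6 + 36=-12*d^2 - 26*d + 30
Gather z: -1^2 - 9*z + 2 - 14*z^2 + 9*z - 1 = -14*z^2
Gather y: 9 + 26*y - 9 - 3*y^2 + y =-3*y^2 + 27*y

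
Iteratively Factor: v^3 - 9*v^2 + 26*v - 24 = (v - 2)*(v^2 - 7*v + 12) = (v - 3)*(v - 2)*(v - 4)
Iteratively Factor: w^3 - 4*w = (w)*(w^2 - 4) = w*(w - 2)*(w + 2)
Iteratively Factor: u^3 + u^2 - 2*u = (u + 2)*(u^2 - u) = u*(u + 2)*(u - 1)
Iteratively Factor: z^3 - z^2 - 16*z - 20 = (z + 2)*(z^2 - 3*z - 10) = (z - 5)*(z + 2)*(z + 2)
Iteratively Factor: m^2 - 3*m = (m - 3)*(m)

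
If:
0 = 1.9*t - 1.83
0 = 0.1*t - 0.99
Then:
No Solution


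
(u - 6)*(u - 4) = u^2 - 10*u + 24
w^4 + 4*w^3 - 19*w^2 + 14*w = w*(w - 2)*(w - 1)*(w + 7)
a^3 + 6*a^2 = a^2*(a + 6)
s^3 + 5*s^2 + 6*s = s*(s + 2)*(s + 3)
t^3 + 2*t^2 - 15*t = t*(t - 3)*(t + 5)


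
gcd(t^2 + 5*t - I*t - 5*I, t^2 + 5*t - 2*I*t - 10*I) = t + 5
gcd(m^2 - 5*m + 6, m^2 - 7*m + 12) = m - 3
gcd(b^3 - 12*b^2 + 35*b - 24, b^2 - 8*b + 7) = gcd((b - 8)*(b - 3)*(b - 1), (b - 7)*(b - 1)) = b - 1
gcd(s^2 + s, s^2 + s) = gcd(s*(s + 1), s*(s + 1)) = s^2 + s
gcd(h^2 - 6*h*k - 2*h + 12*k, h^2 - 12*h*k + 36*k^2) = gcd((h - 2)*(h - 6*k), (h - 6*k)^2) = h - 6*k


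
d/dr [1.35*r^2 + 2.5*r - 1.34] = 2.7*r + 2.5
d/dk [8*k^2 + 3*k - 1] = 16*k + 3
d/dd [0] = 0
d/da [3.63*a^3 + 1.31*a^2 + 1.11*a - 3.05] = 10.89*a^2 + 2.62*a + 1.11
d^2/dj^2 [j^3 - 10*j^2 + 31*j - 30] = 6*j - 20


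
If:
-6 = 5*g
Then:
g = -6/5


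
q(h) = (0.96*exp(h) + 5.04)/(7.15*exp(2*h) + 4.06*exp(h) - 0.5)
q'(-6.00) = -0.22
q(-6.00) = -10.29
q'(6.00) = 0.00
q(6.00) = 0.00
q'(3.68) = -0.00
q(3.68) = 0.00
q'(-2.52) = -133.52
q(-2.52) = -40.28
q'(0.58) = -0.35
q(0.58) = 0.23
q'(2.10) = -0.03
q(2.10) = 0.03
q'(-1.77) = -35.75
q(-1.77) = 13.04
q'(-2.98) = -16.50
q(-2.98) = -18.48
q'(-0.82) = -3.32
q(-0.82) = 2.04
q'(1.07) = -0.16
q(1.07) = 0.11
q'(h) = (0.96*exp(h) + 5.04)*(-14.3*exp(2*h) - 4.06*exp(h))/(7.15*exp(2*h) + 4.06*exp(h) - 0.5)^2 + 0.96*exp(h)/(7.15*exp(2*h) + 4.06*exp(h) - 0.5) = (-(0.96*exp(h) + 5.04)*(14.3*exp(h) + 4.06) + 6.864*exp(2*h) + 3.8976*exp(h) - 0.48)*exp(h)/(7.15*exp(2*h) + 4.06*exp(h) - 0.5)^2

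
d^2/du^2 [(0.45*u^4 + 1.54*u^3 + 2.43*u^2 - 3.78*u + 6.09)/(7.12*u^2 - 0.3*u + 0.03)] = (45.62496*u^6 - 5.76720000000012*u^5 + 0.81971999999962*u^4 - 373.314192*u^3 + 1849.180788*u^2 - 73.196676*u - 1.569114)/(360.944128*u^6 - 45.62496*u^5 + 6.484896*u^4 - 0.41148*u^3 + 0.027324*u^2 - 0.00081*u + 2.7e-5)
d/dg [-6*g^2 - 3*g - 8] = -12*g - 3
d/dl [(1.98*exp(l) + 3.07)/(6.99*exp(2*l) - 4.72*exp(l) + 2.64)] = (-13.8402*exp(2*l) - 42.9186*exp(l) + 19.7176)*exp(l)/(48.8601*exp(4*l) - 65.9856*exp(3*l) + 59.1856*exp(2*l) - 24.9216*exp(l) + 6.9696)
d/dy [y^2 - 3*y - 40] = 2*y - 3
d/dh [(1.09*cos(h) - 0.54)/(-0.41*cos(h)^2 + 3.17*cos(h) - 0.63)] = (-0.4469*cos(h)^2 + 0.4428*cos(h) - 1.0251)*sin(h)/(0.1681*cos(h)^4 - 2.5994*cos(h)^3 + 10.5655*cos(h)^2 - 3.9942*cos(h) + 0.3969)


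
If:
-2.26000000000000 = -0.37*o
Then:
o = 6.11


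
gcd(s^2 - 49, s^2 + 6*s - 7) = s + 7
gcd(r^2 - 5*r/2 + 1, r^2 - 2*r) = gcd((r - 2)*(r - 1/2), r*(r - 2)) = r - 2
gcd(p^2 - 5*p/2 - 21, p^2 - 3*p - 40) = 1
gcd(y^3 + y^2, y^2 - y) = y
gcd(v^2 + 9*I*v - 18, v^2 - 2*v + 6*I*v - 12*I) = v + 6*I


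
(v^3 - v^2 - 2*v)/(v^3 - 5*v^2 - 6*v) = (v - 2)/(v - 6)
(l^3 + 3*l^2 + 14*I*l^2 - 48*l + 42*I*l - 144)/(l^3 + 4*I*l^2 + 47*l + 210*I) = (l^2 + l*(3 + 8*I) + 24*I)/(l^2 - 2*I*l + 35)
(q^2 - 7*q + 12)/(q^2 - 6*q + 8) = (q - 3)/(q - 2)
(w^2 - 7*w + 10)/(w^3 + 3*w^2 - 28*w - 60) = (w - 2)/(w^2 + 8*w + 12)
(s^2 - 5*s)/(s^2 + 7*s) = (s - 5)/(s + 7)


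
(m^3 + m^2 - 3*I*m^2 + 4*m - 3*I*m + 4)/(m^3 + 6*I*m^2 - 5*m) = (m^2 + m*(1 - 4*I) - 4*I)/(m*(m + 5*I))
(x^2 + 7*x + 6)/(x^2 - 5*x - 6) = (x + 6)/(x - 6)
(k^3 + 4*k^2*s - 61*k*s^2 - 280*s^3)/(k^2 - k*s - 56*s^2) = k + 5*s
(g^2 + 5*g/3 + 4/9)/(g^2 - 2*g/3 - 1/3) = (g + 4/3)/(g - 1)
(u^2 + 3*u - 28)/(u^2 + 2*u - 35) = (u - 4)/(u - 5)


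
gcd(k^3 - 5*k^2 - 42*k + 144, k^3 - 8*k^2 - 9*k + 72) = k^2 - 11*k + 24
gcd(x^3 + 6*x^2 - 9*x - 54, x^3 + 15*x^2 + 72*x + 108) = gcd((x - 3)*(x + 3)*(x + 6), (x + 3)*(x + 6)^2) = x^2 + 9*x + 18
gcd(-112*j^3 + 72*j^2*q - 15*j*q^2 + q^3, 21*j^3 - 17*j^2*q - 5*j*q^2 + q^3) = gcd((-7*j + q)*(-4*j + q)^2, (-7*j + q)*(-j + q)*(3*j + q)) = -7*j + q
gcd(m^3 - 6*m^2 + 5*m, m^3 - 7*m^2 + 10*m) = m^2 - 5*m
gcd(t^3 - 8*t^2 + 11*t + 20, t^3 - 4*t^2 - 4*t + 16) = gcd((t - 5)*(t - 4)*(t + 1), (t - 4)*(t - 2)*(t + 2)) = t - 4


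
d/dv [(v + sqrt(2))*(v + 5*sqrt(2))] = 2*v + 6*sqrt(2)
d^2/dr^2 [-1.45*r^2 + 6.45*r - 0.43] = -2.90000000000000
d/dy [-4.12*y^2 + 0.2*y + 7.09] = 0.2 - 8.24*y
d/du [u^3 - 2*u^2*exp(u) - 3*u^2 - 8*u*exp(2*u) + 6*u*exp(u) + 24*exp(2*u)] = -2*u^2*exp(u) + 3*u^2 - 16*u*exp(2*u) + 2*u*exp(u) - 6*u + 40*exp(2*u) + 6*exp(u)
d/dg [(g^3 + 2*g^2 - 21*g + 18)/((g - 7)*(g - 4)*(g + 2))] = (-11*g^4 + 54*g^3 - 63*g^2 + 548*g - 1284)/(g^6 - 18*g^5 + 93*g^4 + 4*g^3 - 972*g^2 + 672*g + 3136)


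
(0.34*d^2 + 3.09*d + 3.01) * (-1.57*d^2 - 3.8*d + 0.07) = -0.5338*d^4 - 6.1433*d^3 - 16.4439*d^2 - 11.2217*d + 0.2107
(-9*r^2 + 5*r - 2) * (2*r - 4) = -18*r^3 + 46*r^2 - 24*r + 8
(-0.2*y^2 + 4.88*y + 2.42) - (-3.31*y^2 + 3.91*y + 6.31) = 3.11*y^2 + 0.97*y - 3.89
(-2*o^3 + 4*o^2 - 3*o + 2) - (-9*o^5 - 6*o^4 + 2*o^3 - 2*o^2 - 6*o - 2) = 9*o^5 + 6*o^4 - 4*o^3 + 6*o^2 + 3*o + 4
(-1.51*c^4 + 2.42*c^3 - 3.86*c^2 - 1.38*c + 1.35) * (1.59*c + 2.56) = -2.4009*c^5 - 0.0178000000000003*c^4 + 0.0577999999999994*c^3 - 12.0758*c^2 - 1.3863*c + 3.456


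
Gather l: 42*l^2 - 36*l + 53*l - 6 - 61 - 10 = 42*l^2 + 17*l - 77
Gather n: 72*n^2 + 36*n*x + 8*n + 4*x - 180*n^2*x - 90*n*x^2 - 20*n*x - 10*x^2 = n^2*(72 - 180*x) + n*(-90*x^2 + 16*x + 8) - 10*x^2 + 4*x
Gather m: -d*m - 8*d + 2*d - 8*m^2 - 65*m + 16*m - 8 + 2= -6*d - 8*m^2 + m*(-d - 49) - 6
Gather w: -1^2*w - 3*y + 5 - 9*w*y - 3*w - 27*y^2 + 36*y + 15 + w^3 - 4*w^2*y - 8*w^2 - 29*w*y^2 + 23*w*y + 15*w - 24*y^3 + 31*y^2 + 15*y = w^3 + w^2*(-4*y - 8) + w*(-29*y^2 + 14*y + 11) - 24*y^3 + 4*y^2 + 48*y + 20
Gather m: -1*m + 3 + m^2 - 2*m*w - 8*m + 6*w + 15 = m^2 + m*(-2*w - 9) + 6*w + 18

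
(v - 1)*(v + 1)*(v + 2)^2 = v^4 + 4*v^3 + 3*v^2 - 4*v - 4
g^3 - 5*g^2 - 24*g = g*(g - 8)*(g + 3)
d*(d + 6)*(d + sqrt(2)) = d^3 + sqrt(2)*d^2 + 6*d^2 + 6*sqrt(2)*d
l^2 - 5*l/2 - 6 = (l - 4)*(l + 3/2)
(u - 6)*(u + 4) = u^2 - 2*u - 24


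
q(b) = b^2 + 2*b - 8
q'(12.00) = 26.00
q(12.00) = 160.00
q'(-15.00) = -28.00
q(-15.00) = 187.00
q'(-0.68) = 0.64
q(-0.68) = -8.90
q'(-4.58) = -7.16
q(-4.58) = 3.82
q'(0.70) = 3.40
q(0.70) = -6.11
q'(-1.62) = -1.24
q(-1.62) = -8.62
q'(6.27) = 14.54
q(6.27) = 43.85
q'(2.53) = 7.06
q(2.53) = 3.46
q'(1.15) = 4.30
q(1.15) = -4.38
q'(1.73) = 5.46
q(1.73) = -1.55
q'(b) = 2*b + 2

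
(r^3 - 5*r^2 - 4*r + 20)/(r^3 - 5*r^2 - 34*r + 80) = (r^2 - 3*r - 10)/(r^2 - 3*r - 40)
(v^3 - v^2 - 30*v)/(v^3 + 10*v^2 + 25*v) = (v - 6)/(v + 5)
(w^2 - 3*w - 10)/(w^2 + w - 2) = (w - 5)/(w - 1)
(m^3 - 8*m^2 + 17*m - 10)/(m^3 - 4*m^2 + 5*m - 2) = (m - 5)/(m - 1)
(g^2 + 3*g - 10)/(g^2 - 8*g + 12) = (g + 5)/(g - 6)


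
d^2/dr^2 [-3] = 0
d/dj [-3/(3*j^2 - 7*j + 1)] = 3*(6*j - 7)/(3*j^2 - 7*j + 1)^2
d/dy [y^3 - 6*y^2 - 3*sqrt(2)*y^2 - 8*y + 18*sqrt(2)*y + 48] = 3*y^2 - 12*y - 6*sqrt(2)*y - 8 + 18*sqrt(2)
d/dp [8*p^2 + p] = 16*p + 1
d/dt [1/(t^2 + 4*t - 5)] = 2*(-t - 2)/(t^2 + 4*t - 5)^2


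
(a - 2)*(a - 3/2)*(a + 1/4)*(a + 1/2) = a^4 - 11*a^3/4 + a^2/2 + 29*a/16 + 3/8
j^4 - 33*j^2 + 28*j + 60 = (j - 5)*(j - 2)*(j + 1)*(j + 6)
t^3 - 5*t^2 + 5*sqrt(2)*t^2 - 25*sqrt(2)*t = t*(t - 5)*(t + 5*sqrt(2))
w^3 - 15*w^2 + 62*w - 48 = (w - 8)*(w - 6)*(w - 1)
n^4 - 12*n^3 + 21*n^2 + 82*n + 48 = (n - 8)*(n - 6)*(n + 1)^2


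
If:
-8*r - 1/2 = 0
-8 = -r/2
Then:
No Solution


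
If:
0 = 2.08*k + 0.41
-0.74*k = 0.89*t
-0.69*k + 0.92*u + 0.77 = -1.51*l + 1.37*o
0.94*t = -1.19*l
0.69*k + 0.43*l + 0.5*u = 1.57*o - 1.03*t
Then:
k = -0.20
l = -0.13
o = -0.50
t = 0.16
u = -1.51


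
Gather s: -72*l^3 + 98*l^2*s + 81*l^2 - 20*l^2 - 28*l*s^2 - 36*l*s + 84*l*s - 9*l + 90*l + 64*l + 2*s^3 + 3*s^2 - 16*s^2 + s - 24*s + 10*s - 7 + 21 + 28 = -72*l^3 + 61*l^2 + 145*l + 2*s^3 + s^2*(-28*l - 13) + s*(98*l^2 + 48*l - 13) + 42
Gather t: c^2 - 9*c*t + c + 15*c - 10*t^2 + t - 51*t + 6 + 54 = c^2 + 16*c - 10*t^2 + t*(-9*c - 50) + 60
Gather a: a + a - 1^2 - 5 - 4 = 2*a - 10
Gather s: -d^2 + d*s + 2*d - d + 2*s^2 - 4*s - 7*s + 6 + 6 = -d^2 + d + 2*s^2 + s*(d - 11) + 12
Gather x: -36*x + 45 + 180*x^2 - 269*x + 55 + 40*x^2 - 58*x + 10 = 220*x^2 - 363*x + 110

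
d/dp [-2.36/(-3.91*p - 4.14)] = -9.2276/(3.91*p + 4.14)^2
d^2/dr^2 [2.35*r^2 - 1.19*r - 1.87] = 4.70000000000000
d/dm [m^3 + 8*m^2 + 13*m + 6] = 3*m^2 + 16*m + 13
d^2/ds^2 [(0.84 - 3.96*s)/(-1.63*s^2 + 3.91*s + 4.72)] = ((33.7056 - 38.7288*s)*(-1.63*s^2 + 3.91*s + 4.72) - (3.26*s - 3.91)*(3.96*s - 0.84)*(6.52*s - 7.82))/(-1.63*s^2 + 3.91*s + 4.72)^3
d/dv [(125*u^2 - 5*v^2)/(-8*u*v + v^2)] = 10*(v^2*(8*u - v) + (4*u - v)*(25*u^2 - v^2))/(v^2*(8*u - v)^2)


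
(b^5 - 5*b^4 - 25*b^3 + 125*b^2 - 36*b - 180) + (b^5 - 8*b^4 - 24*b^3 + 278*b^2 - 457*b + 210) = 2*b^5 - 13*b^4 - 49*b^3 + 403*b^2 - 493*b + 30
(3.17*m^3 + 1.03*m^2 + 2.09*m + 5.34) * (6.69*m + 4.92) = 21.2073*m^4 + 22.4871*m^3 + 19.0497*m^2 + 46.0074*m + 26.2728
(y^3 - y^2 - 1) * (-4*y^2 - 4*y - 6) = -4*y^5 - 2*y^3 + 10*y^2 + 4*y + 6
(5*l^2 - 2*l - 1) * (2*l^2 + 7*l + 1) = 10*l^4 + 31*l^3 - 11*l^2 - 9*l - 1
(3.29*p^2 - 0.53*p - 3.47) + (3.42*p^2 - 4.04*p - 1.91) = 6.71*p^2 - 4.57*p - 5.38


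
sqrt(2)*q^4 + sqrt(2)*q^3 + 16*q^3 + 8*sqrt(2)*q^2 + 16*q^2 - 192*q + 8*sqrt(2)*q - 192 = (q - 2*sqrt(2))*(q + 4*sqrt(2))*(q + 6*sqrt(2))*(sqrt(2)*q + sqrt(2))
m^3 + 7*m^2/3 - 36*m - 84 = (m - 6)*(m + 7/3)*(m + 6)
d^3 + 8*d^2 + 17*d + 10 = (d + 1)*(d + 2)*(d + 5)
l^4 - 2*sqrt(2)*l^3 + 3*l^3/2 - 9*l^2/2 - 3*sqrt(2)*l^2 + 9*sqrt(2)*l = l*(l - 3/2)*(l + 3)*(l - 2*sqrt(2))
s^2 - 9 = (s - 3)*(s + 3)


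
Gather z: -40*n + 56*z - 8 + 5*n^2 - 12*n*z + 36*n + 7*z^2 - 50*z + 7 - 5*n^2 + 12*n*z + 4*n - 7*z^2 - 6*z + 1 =0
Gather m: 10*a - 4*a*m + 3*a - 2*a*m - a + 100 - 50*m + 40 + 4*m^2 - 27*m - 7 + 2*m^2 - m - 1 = 12*a + 6*m^2 + m*(-6*a - 78) + 132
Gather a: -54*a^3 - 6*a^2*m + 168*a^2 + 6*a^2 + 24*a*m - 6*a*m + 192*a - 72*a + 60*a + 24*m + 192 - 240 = -54*a^3 + a^2*(174 - 6*m) + a*(18*m + 180) + 24*m - 48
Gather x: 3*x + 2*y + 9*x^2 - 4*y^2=9*x^2 + 3*x - 4*y^2 + 2*y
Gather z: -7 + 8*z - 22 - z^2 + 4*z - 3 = -z^2 + 12*z - 32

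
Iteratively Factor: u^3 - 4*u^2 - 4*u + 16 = (u + 2)*(u^2 - 6*u + 8) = (u - 4)*(u + 2)*(u - 2)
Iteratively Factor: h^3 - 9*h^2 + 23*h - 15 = (h - 3)*(h^2 - 6*h + 5) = (h - 3)*(h - 1)*(h - 5)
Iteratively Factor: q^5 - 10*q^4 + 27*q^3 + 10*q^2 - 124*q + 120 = (q + 2)*(q^4 - 12*q^3 + 51*q^2 - 92*q + 60) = (q - 2)*(q + 2)*(q^3 - 10*q^2 + 31*q - 30) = (q - 5)*(q - 2)*(q + 2)*(q^2 - 5*q + 6) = (q - 5)*(q - 2)^2*(q + 2)*(q - 3)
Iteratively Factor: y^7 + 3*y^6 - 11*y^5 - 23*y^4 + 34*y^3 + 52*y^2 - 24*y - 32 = (y - 2)*(y^6 + 5*y^5 - y^4 - 25*y^3 - 16*y^2 + 20*y + 16) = (y - 2)*(y + 1)*(y^5 + 4*y^4 - 5*y^3 - 20*y^2 + 4*y + 16) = (y - 2)*(y + 1)*(y + 4)*(y^4 - 5*y^2 + 4) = (y - 2)*(y - 1)*(y + 1)*(y + 4)*(y^3 + y^2 - 4*y - 4) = (y - 2)*(y - 1)*(y + 1)^2*(y + 4)*(y^2 - 4) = (y - 2)*(y - 1)*(y + 1)^2*(y + 2)*(y + 4)*(y - 2)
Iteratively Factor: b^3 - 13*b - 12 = (b - 4)*(b^2 + 4*b + 3) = (b - 4)*(b + 3)*(b + 1)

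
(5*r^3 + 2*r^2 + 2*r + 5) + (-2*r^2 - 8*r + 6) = 5*r^3 - 6*r + 11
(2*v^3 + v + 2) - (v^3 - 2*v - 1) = v^3 + 3*v + 3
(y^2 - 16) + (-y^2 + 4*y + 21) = 4*y + 5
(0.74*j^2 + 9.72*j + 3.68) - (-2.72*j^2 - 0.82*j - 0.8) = 3.46*j^2 + 10.54*j + 4.48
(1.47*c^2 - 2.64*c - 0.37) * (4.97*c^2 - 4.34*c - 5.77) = 7.3059*c^4 - 19.5006*c^3 + 1.1368*c^2 + 16.8386*c + 2.1349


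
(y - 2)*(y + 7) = y^2 + 5*y - 14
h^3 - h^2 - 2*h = h*(h - 2)*(h + 1)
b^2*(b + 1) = b^3 + b^2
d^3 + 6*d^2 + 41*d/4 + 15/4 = (d + 1/2)*(d + 5/2)*(d + 3)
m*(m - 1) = m^2 - m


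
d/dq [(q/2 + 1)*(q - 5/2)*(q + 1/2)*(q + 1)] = 2*q^3 + 3*q^2/2 - 21*q/4 - 31/8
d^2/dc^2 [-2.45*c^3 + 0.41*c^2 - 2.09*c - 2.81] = 0.82 - 14.7*c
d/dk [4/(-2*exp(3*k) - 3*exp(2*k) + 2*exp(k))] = 8*(3*exp(2*k) + 3*exp(k) - 1)*exp(-k)/(2*exp(2*k) + 3*exp(k) - 2)^2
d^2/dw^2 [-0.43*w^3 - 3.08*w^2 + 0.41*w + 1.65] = -2.58*w - 6.16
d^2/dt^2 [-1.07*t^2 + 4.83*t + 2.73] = -2.14000000000000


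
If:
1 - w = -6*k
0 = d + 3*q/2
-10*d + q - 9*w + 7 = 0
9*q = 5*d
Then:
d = 0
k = -1/27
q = 0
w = 7/9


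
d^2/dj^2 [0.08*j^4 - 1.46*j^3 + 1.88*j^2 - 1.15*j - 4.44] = 0.96*j^2 - 8.76*j + 3.76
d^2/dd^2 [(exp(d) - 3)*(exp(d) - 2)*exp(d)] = (9*exp(2*d) - 20*exp(d) + 6)*exp(d)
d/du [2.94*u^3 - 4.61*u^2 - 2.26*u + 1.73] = 8.82*u^2 - 9.22*u - 2.26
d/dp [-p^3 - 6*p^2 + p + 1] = -3*p^2 - 12*p + 1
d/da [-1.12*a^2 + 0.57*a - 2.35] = 0.57 - 2.24*a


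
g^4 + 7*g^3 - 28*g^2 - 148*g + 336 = (g - 4)*(g - 2)*(g + 6)*(g + 7)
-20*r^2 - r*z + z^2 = (-5*r + z)*(4*r + z)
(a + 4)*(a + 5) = a^2 + 9*a + 20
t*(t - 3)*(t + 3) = t^3 - 9*t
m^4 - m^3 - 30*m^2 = m^2*(m - 6)*(m + 5)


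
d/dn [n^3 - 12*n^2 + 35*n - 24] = 3*n^2 - 24*n + 35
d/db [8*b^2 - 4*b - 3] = 16*b - 4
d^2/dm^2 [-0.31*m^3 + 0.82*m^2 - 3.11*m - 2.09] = 1.64 - 1.86*m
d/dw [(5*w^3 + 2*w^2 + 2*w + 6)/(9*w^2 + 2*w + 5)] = (45*w^4 + 20*w^3 + 61*w^2 - 88*w - 2)/(81*w^4 + 36*w^3 + 94*w^2 + 20*w + 25)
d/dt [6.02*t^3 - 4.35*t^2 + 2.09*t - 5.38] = 18.06*t^2 - 8.7*t + 2.09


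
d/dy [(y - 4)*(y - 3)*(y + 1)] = 3*y^2 - 12*y + 5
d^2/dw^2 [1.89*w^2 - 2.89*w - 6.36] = 3.78000000000000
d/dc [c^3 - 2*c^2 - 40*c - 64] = 3*c^2 - 4*c - 40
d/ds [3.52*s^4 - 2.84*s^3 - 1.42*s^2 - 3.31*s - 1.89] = 14.08*s^3 - 8.52*s^2 - 2.84*s - 3.31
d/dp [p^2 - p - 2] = 2*p - 1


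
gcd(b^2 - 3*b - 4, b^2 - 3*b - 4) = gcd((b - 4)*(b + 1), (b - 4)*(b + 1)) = b^2 - 3*b - 4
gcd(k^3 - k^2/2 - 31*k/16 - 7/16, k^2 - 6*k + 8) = 1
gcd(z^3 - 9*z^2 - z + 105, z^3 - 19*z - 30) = z^2 - 2*z - 15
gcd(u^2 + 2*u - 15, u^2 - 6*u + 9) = u - 3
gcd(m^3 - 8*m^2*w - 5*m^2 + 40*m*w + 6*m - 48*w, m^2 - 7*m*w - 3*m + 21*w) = m - 3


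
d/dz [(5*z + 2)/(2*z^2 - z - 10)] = (10*z^2 - 5*z - (4*z - 1)*(5*z + 2) - 50)/(-2*z^2 + z + 10)^2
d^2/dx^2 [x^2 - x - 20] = 2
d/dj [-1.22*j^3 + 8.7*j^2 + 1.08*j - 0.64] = -3.66*j^2 + 17.4*j + 1.08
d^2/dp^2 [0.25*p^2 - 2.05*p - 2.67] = 0.500000000000000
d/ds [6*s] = 6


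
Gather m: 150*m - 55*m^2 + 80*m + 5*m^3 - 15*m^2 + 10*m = 5*m^3 - 70*m^2 + 240*m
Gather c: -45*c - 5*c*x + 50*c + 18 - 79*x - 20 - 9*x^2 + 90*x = c*(5 - 5*x) - 9*x^2 + 11*x - 2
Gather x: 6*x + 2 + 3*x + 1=9*x + 3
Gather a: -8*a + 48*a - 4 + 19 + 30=40*a + 45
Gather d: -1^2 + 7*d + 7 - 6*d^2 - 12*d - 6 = -6*d^2 - 5*d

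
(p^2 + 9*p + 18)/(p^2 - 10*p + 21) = (p^2 + 9*p + 18)/(p^2 - 10*p + 21)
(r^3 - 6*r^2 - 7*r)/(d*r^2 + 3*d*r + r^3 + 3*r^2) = (r^2 - 6*r - 7)/(d*r + 3*d + r^2 + 3*r)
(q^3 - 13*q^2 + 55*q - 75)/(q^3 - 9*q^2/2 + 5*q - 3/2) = 2*(q^2 - 10*q + 25)/(2*q^2 - 3*q + 1)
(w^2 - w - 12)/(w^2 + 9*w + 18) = (w - 4)/(w + 6)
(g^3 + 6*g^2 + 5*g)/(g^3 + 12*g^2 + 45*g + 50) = g*(g + 1)/(g^2 + 7*g + 10)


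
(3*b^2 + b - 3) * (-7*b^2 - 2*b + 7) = -21*b^4 - 13*b^3 + 40*b^2 + 13*b - 21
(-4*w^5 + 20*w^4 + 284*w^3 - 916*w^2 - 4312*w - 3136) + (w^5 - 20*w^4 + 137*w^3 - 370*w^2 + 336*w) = -3*w^5 + 421*w^3 - 1286*w^2 - 3976*w - 3136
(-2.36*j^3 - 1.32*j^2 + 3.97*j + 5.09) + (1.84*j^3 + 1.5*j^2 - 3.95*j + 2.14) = -0.52*j^3 + 0.18*j^2 + 0.02*j + 7.23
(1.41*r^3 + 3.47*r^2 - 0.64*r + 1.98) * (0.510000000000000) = 0.7191*r^3 + 1.7697*r^2 - 0.3264*r + 1.0098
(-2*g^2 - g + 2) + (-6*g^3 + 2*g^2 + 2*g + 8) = -6*g^3 + g + 10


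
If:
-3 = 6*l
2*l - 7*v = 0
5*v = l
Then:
No Solution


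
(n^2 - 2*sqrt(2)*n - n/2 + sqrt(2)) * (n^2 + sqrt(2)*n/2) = n^4 - 3*sqrt(2)*n^3/2 - n^3/2 - 2*n^2 + 3*sqrt(2)*n^2/4 + n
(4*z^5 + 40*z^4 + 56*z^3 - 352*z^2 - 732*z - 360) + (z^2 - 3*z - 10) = 4*z^5 + 40*z^4 + 56*z^3 - 351*z^2 - 735*z - 370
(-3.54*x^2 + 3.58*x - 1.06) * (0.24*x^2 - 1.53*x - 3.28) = -0.8496*x^4 + 6.2754*x^3 + 5.8794*x^2 - 10.1206*x + 3.4768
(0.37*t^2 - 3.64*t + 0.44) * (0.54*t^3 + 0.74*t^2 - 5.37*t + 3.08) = 0.1998*t^5 - 1.6918*t^4 - 4.4429*t^3 + 21.012*t^2 - 13.574*t + 1.3552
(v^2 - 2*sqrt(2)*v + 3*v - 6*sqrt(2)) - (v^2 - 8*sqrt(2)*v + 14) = 3*v + 6*sqrt(2)*v - 14 - 6*sqrt(2)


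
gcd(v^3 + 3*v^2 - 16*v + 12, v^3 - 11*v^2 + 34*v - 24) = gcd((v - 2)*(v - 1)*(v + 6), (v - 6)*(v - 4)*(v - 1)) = v - 1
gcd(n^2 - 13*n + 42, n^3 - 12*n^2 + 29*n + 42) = n^2 - 13*n + 42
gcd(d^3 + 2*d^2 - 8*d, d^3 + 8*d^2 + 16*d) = d^2 + 4*d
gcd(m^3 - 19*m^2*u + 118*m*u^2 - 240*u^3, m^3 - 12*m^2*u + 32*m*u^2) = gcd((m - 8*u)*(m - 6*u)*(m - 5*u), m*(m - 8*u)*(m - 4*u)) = -m + 8*u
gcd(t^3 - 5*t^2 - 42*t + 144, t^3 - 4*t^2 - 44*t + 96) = t^2 - 2*t - 48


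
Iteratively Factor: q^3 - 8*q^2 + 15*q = (q - 3)*(q^2 - 5*q) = q*(q - 3)*(q - 5)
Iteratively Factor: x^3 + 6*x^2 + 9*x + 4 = (x + 1)*(x^2 + 5*x + 4) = (x + 1)*(x + 4)*(x + 1)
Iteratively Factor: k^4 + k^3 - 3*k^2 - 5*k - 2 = (k + 1)*(k^3 - 3*k - 2) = (k + 1)^2*(k^2 - k - 2) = (k - 2)*(k + 1)^2*(k + 1)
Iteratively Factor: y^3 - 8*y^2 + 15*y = (y)*(y^2 - 8*y + 15) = y*(y - 5)*(y - 3)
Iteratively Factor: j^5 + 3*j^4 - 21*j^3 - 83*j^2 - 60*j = (j + 3)*(j^4 - 21*j^2 - 20*j) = (j + 3)*(j + 4)*(j^3 - 4*j^2 - 5*j) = j*(j + 3)*(j + 4)*(j^2 - 4*j - 5) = j*(j + 1)*(j + 3)*(j + 4)*(j - 5)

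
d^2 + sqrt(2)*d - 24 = (d - 3*sqrt(2))*(d + 4*sqrt(2))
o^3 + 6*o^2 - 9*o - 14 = (o - 2)*(o + 1)*(o + 7)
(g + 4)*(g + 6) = g^2 + 10*g + 24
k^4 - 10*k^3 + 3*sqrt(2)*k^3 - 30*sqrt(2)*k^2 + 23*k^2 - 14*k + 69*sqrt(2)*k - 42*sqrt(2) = (k - 7)*(k - 2)*(k - 1)*(k + 3*sqrt(2))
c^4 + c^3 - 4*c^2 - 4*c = c*(c - 2)*(c + 1)*(c + 2)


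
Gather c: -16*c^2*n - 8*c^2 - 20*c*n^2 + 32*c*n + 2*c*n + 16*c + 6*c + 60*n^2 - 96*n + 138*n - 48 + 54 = c^2*(-16*n - 8) + c*(-20*n^2 + 34*n + 22) + 60*n^2 + 42*n + 6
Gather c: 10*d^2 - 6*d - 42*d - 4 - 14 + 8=10*d^2 - 48*d - 10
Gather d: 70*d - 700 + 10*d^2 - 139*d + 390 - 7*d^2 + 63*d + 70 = 3*d^2 - 6*d - 240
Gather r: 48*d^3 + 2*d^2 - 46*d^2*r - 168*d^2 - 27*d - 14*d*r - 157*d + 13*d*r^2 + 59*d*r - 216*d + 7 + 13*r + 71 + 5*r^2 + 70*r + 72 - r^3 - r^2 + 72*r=48*d^3 - 166*d^2 - 400*d - r^3 + r^2*(13*d + 4) + r*(-46*d^2 + 45*d + 155) + 150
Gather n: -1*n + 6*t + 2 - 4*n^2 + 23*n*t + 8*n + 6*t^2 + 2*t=-4*n^2 + n*(23*t + 7) + 6*t^2 + 8*t + 2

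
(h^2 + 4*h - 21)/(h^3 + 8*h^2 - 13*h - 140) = (h - 3)/(h^2 + h - 20)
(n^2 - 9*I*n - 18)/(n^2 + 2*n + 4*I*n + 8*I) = (n^2 - 9*I*n - 18)/(n^2 + n*(2 + 4*I) + 8*I)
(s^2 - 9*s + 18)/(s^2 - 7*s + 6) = (s - 3)/(s - 1)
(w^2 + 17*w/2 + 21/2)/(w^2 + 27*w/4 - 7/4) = 2*(2*w + 3)/(4*w - 1)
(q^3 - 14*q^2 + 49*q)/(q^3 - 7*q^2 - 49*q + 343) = q/(q + 7)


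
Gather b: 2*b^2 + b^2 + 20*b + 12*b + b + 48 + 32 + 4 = 3*b^2 + 33*b + 84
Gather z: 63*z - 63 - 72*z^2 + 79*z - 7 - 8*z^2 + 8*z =-80*z^2 + 150*z - 70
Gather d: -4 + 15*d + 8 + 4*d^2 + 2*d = 4*d^2 + 17*d + 4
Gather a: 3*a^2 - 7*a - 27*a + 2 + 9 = 3*a^2 - 34*a + 11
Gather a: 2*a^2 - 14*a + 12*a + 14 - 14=2*a^2 - 2*a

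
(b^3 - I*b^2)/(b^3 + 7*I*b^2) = (b - I)/(b + 7*I)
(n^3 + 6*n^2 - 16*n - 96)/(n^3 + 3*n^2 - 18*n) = (n^2 - 16)/(n*(n - 3))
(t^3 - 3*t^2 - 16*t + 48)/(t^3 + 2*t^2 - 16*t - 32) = (t - 3)/(t + 2)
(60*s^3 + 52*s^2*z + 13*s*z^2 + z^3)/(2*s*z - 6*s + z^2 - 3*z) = (30*s^2 + 11*s*z + z^2)/(z - 3)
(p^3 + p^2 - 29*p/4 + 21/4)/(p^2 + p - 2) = (p^2 + 2*p - 21/4)/(p + 2)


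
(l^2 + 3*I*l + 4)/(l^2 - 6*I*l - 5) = (l + 4*I)/(l - 5*I)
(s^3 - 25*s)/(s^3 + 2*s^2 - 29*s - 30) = s*(s + 5)/(s^2 + 7*s + 6)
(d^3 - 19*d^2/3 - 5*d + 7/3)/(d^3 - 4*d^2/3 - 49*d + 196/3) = (3*d^2 + 2*d - 1)/(3*d^2 + 17*d - 28)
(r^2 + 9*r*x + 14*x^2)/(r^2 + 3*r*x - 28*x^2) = (-r - 2*x)/(-r + 4*x)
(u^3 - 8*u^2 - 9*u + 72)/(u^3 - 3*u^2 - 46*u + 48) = (u^2 - 9)/(u^2 + 5*u - 6)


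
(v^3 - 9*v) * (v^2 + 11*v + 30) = v^5 + 11*v^4 + 21*v^3 - 99*v^2 - 270*v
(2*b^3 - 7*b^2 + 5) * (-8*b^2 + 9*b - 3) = -16*b^5 + 74*b^4 - 69*b^3 - 19*b^2 + 45*b - 15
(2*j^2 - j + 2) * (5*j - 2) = 10*j^3 - 9*j^2 + 12*j - 4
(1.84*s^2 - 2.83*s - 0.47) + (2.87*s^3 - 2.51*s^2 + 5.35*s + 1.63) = 2.87*s^3 - 0.67*s^2 + 2.52*s + 1.16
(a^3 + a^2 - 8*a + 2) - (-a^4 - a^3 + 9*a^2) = a^4 + 2*a^3 - 8*a^2 - 8*a + 2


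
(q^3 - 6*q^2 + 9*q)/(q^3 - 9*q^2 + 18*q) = (q - 3)/(q - 6)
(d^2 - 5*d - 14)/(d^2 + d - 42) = (d^2 - 5*d - 14)/(d^2 + d - 42)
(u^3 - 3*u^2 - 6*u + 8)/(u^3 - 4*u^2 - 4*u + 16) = (u - 1)/(u - 2)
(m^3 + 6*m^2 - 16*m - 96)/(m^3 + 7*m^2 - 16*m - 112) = (m + 6)/(m + 7)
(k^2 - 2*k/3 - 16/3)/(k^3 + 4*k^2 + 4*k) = (k - 8/3)/(k*(k + 2))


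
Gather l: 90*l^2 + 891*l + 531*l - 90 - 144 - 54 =90*l^2 + 1422*l - 288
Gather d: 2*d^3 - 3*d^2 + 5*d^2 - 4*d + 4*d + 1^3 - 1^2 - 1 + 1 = 2*d^3 + 2*d^2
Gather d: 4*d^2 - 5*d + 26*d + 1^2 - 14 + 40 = 4*d^2 + 21*d + 27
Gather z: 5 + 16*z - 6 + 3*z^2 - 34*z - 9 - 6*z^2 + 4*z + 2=-3*z^2 - 14*z - 8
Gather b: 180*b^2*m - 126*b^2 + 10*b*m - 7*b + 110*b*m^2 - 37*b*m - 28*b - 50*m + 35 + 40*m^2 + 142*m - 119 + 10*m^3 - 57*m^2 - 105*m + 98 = b^2*(180*m - 126) + b*(110*m^2 - 27*m - 35) + 10*m^3 - 17*m^2 - 13*m + 14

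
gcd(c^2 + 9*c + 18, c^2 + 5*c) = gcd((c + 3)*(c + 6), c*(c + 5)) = 1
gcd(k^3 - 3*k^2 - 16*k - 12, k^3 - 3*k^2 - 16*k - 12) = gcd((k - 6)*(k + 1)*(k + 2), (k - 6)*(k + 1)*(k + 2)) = k^3 - 3*k^2 - 16*k - 12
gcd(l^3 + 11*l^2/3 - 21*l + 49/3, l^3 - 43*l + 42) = l^2 + 6*l - 7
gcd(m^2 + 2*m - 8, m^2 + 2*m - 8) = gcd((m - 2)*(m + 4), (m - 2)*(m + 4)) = m^2 + 2*m - 8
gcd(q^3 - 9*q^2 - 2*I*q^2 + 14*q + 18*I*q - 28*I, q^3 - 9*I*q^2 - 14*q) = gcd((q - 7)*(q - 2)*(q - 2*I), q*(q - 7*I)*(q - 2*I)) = q - 2*I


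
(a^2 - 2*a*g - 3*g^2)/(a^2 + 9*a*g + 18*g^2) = (a^2 - 2*a*g - 3*g^2)/(a^2 + 9*a*g + 18*g^2)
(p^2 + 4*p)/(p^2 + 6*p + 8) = p/(p + 2)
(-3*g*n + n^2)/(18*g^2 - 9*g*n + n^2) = -n/(6*g - n)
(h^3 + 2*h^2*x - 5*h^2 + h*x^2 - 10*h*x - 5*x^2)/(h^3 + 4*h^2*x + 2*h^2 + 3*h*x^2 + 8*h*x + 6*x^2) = (h^2 + h*x - 5*h - 5*x)/(h^2 + 3*h*x + 2*h + 6*x)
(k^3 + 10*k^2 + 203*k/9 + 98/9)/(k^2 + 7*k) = k + 3 + 14/(9*k)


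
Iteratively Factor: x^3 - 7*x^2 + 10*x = (x - 5)*(x^2 - 2*x) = (x - 5)*(x - 2)*(x)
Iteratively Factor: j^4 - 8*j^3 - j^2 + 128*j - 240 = (j + 4)*(j^3 - 12*j^2 + 47*j - 60) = (j - 5)*(j + 4)*(j^2 - 7*j + 12) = (j - 5)*(j - 4)*(j + 4)*(j - 3)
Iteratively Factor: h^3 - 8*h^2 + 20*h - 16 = (h - 2)*(h^2 - 6*h + 8) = (h - 4)*(h - 2)*(h - 2)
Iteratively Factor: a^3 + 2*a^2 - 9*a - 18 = (a - 3)*(a^2 + 5*a + 6) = (a - 3)*(a + 3)*(a + 2)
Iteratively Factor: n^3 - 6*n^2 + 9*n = (n - 3)*(n^2 - 3*n) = (n - 3)^2*(n)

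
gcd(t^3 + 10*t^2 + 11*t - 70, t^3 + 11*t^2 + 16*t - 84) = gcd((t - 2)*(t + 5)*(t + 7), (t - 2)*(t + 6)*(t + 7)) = t^2 + 5*t - 14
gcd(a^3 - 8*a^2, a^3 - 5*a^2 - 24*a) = a^2 - 8*a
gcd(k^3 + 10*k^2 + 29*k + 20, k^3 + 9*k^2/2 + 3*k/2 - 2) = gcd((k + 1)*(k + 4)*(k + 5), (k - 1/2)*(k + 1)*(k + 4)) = k^2 + 5*k + 4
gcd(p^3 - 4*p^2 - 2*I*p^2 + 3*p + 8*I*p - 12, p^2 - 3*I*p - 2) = 1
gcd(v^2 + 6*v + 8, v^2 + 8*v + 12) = v + 2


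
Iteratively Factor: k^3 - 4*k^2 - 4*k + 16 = (k - 2)*(k^2 - 2*k - 8) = (k - 2)*(k + 2)*(k - 4)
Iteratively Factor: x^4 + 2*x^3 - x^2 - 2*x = (x + 2)*(x^3 - x) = (x + 1)*(x + 2)*(x^2 - x) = (x - 1)*(x + 1)*(x + 2)*(x)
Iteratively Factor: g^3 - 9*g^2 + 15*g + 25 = (g + 1)*(g^2 - 10*g + 25) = (g - 5)*(g + 1)*(g - 5)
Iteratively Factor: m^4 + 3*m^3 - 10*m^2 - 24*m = (m)*(m^3 + 3*m^2 - 10*m - 24) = m*(m + 4)*(m^2 - m - 6) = m*(m + 2)*(m + 4)*(m - 3)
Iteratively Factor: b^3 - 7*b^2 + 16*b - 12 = (b - 2)*(b^2 - 5*b + 6) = (b - 2)^2*(b - 3)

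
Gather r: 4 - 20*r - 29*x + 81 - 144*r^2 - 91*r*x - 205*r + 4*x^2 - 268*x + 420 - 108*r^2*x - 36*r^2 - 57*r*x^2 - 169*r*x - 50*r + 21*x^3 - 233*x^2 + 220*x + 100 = r^2*(-108*x - 180) + r*(-57*x^2 - 260*x - 275) + 21*x^3 - 229*x^2 - 77*x + 605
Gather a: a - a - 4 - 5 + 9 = 0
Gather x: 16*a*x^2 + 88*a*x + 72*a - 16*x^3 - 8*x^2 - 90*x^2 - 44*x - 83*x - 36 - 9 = 72*a - 16*x^3 + x^2*(16*a - 98) + x*(88*a - 127) - 45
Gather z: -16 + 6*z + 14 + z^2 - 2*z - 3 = z^2 + 4*z - 5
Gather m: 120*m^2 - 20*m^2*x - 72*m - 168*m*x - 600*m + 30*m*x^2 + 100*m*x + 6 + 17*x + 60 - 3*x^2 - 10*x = m^2*(120 - 20*x) + m*(30*x^2 - 68*x - 672) - 3*x^2 + 7*x + 66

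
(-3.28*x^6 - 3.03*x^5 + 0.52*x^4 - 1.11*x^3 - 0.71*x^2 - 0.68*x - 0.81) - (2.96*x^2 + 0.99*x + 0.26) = -3.28*x^6 - 3.03*x^5 + 0.52*x^4 - 1.11*x^3 - 3.67*x^2 - 1.67*x - 1.07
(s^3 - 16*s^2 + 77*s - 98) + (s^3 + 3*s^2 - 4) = 2*s^3 - 13*s^2 + 77*s - 102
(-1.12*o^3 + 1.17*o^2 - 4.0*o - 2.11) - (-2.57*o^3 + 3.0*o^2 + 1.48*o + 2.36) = 1.45*o^3 - 1.83*o^2 - 5.48*o - 4.47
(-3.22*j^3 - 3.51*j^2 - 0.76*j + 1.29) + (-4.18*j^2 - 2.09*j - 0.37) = -3.22*j^3 - 7.69*j^2 - 2.85*j + 0.92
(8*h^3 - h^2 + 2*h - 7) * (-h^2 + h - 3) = -8*h^5 + 9*h^4 - 27*h^3 + 12*h^2 - 13*h + 21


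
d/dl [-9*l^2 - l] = -18*l - 1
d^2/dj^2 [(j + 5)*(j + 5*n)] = 2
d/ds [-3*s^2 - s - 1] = -6*s - 1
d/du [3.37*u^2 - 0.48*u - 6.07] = 6.74*u - 0.48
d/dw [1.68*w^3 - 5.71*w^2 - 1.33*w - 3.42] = 5.04*w^2 - 11.42*w - 1.33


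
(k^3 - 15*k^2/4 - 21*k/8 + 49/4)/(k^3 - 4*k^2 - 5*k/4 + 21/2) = (4*k + 7)/(2*(2*k + 3))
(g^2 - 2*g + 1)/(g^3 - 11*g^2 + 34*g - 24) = (g - 1)/(g^2 - 10*g + 24)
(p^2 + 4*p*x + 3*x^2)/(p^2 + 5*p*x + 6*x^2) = (p + x)/(p + 2*x)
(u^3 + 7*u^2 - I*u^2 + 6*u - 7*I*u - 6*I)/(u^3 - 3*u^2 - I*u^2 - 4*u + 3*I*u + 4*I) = (u + 6)/(u - 4)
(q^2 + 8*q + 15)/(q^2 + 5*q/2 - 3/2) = 2*(q + 5)/(2*q - 1)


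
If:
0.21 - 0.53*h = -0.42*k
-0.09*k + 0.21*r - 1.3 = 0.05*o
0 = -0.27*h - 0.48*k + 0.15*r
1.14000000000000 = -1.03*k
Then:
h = -0.48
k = -1.11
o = -42.52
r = -4.41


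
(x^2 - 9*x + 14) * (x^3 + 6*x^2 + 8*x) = x^5 - 3*x^4 - 32*x^3 + 12*x^2 + 112*x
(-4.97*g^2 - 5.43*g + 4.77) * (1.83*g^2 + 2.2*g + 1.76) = -9.0951*g^4 - 20.8709*g^3 - 11.9641*g^2 + 0.937200000000001*g + 8.3952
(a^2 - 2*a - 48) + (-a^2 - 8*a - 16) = -10*a - 64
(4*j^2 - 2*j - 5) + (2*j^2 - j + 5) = 6*j^2 - 3*j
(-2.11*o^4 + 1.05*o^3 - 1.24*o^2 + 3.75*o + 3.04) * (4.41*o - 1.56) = -9.3051*o^5 + 7.9221*o^4 - 7.1064*o^3 + 18.4719*o^2 + 7.5564*o - 4.7424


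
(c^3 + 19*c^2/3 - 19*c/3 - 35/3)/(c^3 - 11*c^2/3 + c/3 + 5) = (c + 7)/(c - 3)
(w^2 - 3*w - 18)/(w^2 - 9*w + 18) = (w + 3)/(w - 3)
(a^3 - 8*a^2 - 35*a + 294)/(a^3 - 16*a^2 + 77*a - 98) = (a + 6)/(a - 2)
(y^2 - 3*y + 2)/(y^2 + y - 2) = (y - 2)/(y + 2)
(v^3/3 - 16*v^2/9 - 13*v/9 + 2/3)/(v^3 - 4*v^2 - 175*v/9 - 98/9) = (-3*v^3 + 16*v^2 + 13*v - 6)/(-9*v^3 + 36*v^2 + 175*v + 98)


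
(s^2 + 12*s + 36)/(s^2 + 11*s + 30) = (s + 6)/(s + 5)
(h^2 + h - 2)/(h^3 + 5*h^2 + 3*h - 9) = (h + 2)/(h^2 + 6*h + 9)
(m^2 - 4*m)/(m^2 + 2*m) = (m - 4)/(m + 2)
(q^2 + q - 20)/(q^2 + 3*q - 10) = (q - 4)/(q - 2)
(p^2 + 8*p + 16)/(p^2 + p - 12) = (p + 4)/(p - 3)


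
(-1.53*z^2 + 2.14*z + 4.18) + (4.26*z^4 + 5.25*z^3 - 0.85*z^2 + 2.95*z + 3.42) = 4.26*z^4 + 5.25*z^3 - 2.38*z^2 + 5.09*z + 7.6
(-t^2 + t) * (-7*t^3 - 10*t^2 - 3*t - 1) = 7*t^5 + 3*t^4 - 7*t^3 - 2*t^2 - t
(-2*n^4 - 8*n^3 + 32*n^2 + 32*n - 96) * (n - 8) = -2*n^5 + 8*n^4 + 96*n^3 - 224*n^2 - 352*n + 768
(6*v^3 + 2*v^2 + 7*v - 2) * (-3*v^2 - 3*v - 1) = -18*v^5 - 24*v^4 - 33*v^3 - 17*v^2 - v + 2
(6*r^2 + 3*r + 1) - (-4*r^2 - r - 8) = 10*r^2 + 4*r + 9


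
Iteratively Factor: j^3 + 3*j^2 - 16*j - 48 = (j - 4)*(j^2 + 7*j + 12) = (j - 4)*(j + 4)*(j + 3)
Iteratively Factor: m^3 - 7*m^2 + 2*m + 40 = (m - 5)*(m^2 - 2*m - 8) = (m - 5)*(m + 2)*(m - 4)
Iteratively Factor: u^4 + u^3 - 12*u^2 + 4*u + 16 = (u + 4)*(u^3 - 3*u^2 + 4) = (u + 1)*(u + 4)*(u^2 - 4*u + 4) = (u - 2)*(u + 1)*(u + 4)*(u - 2)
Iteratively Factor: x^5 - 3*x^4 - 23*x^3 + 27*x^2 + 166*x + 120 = (x - 5)*(x^4 + 2*x^3 - 13*x^2 - 38*x - 24) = (x - 5)*(x + 1)*(x^3 + x^2 - 14*x - 24) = (x - 5)*(x + 1)*(x + 3)*(x^2 - 2*x - 8) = (x - 5)*(x + 1)*(x + 2)*(x + 3)*(x - 4)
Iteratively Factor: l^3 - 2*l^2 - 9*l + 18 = (l - 3)*(l^2 + l - 6) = (l - 3)*(l - 2)*(l + 3)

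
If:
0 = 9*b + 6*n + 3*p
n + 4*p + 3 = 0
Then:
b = 7*p/3 + 2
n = -4*p - 3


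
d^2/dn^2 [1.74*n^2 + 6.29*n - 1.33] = 3.48000000000000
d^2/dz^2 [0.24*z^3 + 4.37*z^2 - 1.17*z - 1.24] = 1.44*z + 8.74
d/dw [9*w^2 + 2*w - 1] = 18*w + 2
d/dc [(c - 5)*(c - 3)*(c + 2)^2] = 4*c^3 - 12*c^2 - 26*c + 28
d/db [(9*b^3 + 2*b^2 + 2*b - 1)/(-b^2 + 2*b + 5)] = 3*(-3*b^4 + 12*b^3 + 47*b^2 + 6*b + 4)/(b^4 - 4*b^3 - 6*b^2 + 20*b + 25)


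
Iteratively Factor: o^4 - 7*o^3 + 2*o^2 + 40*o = (o - 5)*(o^3 - 2*o^2 - 8*o) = (o - 5)*(o - 4)*(o^2 + 2*o) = (o - 5)*(o - 4)*(o + 2)*(o)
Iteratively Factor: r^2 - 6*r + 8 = (r - 4)*(r - 2)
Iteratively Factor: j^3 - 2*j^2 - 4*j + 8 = (j - 2)*(j^2 - 4) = (j - 2)*(j + 2)*(j - 2)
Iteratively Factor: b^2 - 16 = (b - 4)*(b + 4)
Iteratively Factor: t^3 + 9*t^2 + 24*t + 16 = (t + 4)*(t^2 + 5*t + 4) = (t + 1)*(t + 4)*(t + 4)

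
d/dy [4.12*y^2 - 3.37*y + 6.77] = 8.24*y - 3.37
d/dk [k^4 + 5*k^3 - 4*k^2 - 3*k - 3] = 4*k^3 + 15*k^2 - 8*k - 3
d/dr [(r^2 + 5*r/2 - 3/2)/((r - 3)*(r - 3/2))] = 2*(-14*r^2 + 24*r + 9)/(4*r^4 - 36*r^3 + 117*r^2 - 162*r + 81)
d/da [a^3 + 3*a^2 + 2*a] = 3*a^2 + 6*a + 2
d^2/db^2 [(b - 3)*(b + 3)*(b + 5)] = 6*b + 10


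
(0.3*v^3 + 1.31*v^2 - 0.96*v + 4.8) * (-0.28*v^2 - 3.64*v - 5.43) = -0.084*v^5 - 1.4588*v^4 - 6.1286*v^3 - 4.9629*v^2 - 12.2592*v - 26.064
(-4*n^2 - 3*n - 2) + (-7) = -4*n^2 - 3*n - 9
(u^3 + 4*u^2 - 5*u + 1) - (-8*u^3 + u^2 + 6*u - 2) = 9*u^3 + 3*u^2 - 11*u + 3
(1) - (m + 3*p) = -m - 3*p + 1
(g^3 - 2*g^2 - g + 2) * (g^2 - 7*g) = g^5 - 9*g^4 + 13*g^3 + 9*g^2 - 14*g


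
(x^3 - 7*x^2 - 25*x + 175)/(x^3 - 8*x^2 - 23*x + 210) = (x - 5)/(x - 6)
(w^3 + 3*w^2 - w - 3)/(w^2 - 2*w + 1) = (w^2 + 4*w + 3)/(w - 1)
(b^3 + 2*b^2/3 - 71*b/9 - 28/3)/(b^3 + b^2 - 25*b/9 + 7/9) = (3*b^2 - 5*b - 12)/(3*b^2 - 4*b + 1)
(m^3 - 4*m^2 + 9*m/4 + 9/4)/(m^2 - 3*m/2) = m - 5/2 - 3/(2*m)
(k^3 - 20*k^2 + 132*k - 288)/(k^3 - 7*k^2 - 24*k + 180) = (k - 8)/(k + 5)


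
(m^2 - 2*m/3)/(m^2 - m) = (m - 2/3)/(m - 1)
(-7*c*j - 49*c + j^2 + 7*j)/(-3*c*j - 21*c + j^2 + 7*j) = (7*c - j)/(3*c - j)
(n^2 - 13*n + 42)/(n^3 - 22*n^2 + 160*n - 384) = (n - 7)/(n^2 - 16*n + 64)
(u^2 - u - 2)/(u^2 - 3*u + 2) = (u + 1)/(u - 1)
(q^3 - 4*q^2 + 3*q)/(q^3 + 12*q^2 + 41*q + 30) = q*(q^2 - 4*q + 3)/(q^3 + 12*q^2 + 41*q + 30)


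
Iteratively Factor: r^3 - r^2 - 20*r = (r + 4)*(r^2 - 5*r) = (r - 5)*(r + 4)*(r)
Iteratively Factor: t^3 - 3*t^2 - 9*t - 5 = (t - 5)*(t^2 + 2*t + 1) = (t - 5)*(t + 1)*(t + 1)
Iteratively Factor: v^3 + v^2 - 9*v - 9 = (v + 3)*(v^2 - 2*v - 3) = (v + 1)*(v + 3)*(v - 3)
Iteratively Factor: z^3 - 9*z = (z - 3)*(z^2 + 3*z) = (z - 3)*(z + 3)*(z)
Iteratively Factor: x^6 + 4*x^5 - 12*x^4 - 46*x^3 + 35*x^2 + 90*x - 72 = (x - 3)*(x^5 + 7*x^4 + 9*x^3 - 19*x^2 - 22*x + 24) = (x - 3)*(x + 4)*(x^4 + 3*x^3 - 3*x^2 - 7*x + 6) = (x - 3)*(x - 1)*(x + 4)*(x^3 + 4*x^2 + x - 6) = (x - 3)*(x - 1)*(x + 2)*(x + 4)*(x^2 + 2*x - 3) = (x - 3)*(x - 1)*(x + 2)*(x + 3)*(x + 4)*(x - 1)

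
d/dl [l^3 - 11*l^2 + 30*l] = 3*l^2 - 22*l + 30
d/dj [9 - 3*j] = -3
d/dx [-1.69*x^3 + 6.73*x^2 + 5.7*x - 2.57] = -5.07*x^2 + 13.46*x + 5.7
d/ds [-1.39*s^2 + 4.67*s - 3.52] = 4.67 - 2.78*s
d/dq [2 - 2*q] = -2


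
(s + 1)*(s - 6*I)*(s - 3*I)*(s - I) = s^4 + s^3 - 10*I*s^3 - 27*s^2 - 10*I*s^2 - 27*s + 18*I*s + 18*I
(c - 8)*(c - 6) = c^2 - 14*c + 48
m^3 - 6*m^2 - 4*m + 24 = (m - 6)*(m - 2)*(m + 2)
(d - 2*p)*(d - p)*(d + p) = d^3 - 2*d^2*p - d*p^2 + 2*p^3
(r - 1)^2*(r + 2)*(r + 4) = r^4 + 4*r^3 - 3*r^2 - 10*r + 8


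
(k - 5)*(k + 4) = k^2 - k - 20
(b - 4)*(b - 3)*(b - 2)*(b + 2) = b^4 - 7*b^3 + 8*b^2 + 28*b - 48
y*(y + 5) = y^2 + 5*y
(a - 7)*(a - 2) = a^2 - 9*a + 14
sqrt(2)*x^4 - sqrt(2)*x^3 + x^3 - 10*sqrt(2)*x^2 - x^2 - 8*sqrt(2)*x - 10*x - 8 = (x - 4)*(x + 2)*(x + sqrt(2)/2)*(sqrt(2)*x + sqrt(2))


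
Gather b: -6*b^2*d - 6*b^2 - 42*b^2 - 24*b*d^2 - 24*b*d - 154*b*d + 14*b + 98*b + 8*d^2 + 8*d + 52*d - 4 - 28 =b^2*(-6*d - 48) + b*(-24*d^2 - 178*d + 112) + 8*d^2 + 60*d - 32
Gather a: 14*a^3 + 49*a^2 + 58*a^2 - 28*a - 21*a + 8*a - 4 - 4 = 14*a^3 + 107*a^2 - 41*a - 8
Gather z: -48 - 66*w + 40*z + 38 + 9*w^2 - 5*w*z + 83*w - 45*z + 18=9*w^2 + 17*w + z*(-5*w - 5) + 8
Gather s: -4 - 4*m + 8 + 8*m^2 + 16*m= 8*m^2 + 12*m + 4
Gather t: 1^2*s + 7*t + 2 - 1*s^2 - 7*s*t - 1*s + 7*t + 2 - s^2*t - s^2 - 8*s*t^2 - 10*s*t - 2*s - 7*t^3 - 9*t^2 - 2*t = -2*s^2 - 2*s - 7*t^3 + t^2*(-8*s - 9) + t*(-s^2 - 17*s + 12) + 4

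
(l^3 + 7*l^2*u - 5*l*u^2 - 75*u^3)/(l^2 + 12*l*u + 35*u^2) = (l^2 + 2*l*u - 15*u^2)/(l + 7*u)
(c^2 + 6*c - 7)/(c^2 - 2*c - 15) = (-c^2 - 6*c + 7)/(-c^2 + 2*c + 15)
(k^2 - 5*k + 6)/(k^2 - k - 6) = (k - 2)/(k + 2)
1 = 1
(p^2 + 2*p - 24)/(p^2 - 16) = (p + 6)/(p + 4)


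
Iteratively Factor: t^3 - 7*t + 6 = (t + 3)*(t^2 - 3*t + 2) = (t - 1)*(t + 3)*(t - 2)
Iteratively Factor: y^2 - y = (y - 1)*(y)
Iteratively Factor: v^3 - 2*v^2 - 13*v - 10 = (v + 1)*(v^2 - 3*v - 10) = (v - 5)*(v + 1)*(v + 2)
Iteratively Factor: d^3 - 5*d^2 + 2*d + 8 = (d - 4)*(d^2 - d - 2) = (d - 4)*(d + 1)*(d - 2)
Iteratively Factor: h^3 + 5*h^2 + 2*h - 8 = (h - 1)*(h^2 + 6*h + 8) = (h - 1)*(h + 2)*(h + 4)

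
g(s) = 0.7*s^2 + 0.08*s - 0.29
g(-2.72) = 4.67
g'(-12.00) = -16.72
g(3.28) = 7.50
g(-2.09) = 2.60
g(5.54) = 21.64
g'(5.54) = 7.84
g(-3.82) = 9.62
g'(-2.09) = -2.85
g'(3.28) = 4.67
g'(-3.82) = -5.27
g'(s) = 1.4*s + 0.08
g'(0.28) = 0.47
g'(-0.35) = -0.41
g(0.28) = -0.21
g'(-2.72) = -3.73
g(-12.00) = 99.55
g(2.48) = 4.21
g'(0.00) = 0.08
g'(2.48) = 3.55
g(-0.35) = -0.23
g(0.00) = -0.29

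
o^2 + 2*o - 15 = (o - 3)*(o + 5)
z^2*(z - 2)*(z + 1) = z^4 - z^3 - 2*z^2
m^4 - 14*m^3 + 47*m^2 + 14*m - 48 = (m - 8)*(m - 6)*(m - 1)*(m + 1)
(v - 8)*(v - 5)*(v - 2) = v^3 - 15*v^2 + 66*v - 80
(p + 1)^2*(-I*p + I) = -I*p^3 - I*p^2 + I*p + I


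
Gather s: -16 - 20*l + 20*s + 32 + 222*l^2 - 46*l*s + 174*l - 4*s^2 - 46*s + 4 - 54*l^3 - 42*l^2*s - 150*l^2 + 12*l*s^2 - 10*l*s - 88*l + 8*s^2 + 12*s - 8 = -54*l^3 + 72*l^2 + 66*l + s^2*(12*l + 4) + s*(-42*l^2 - 56*l - 14) + 12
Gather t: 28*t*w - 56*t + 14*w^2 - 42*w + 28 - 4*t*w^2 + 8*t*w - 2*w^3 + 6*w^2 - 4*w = t*(-4*w^2 + 36*w - 56) - 2*w^3 + 20*w^2 - 46*w + 28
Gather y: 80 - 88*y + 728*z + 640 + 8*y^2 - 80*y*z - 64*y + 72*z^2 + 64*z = 8*y^2 + y*(-80*z - 152) + 72*z^2 + 792*z + 720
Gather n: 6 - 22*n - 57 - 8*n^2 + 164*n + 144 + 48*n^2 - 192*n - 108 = 40*n^2 - 50*n - 15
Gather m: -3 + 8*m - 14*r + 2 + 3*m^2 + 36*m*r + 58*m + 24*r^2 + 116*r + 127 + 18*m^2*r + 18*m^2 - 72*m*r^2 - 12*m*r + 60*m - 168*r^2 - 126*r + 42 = m^2*(18*r + 21) + m*(-72*r^2 + 24*r + 126) - 144*r^2 - 24*r + 168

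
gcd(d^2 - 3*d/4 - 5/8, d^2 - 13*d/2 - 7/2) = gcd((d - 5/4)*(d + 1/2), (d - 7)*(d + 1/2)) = d + 1/2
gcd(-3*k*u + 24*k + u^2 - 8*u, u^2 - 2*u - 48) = u - 8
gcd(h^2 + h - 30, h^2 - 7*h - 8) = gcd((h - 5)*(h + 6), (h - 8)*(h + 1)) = 1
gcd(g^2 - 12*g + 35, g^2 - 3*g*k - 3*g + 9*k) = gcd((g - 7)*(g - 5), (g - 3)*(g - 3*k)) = 1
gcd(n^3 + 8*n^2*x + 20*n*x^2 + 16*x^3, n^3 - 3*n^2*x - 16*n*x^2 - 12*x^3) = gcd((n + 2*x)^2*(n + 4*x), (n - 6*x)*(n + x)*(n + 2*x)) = n + 2*x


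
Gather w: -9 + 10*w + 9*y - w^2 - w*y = -w^2 + w*(10 - y) + 9*y - 9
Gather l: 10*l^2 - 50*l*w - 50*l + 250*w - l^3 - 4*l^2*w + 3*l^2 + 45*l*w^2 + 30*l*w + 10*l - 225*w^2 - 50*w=-l^3 + l^2*(13 - 4*w) + l*(45*w^2 - 20*w - 40) - 225*w^2 + 200*w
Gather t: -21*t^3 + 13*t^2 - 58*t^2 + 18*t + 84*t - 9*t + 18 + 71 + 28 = -21*t^3 - 45*t^2 + 93*t + 117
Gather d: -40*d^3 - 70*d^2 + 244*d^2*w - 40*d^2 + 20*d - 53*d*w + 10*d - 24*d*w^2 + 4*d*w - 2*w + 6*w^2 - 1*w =-40*d^3 + d^2*(244*w - 110) + d*(-24*w^2 - 49*w + 30) + 6*w^2 - 3*w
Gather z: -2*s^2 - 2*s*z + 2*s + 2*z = -2*s^2 + 2*s + z*(2 - 2*s)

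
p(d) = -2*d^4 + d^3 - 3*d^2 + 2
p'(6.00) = -1656.00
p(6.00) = -2482.00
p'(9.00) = -5643.00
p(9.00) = -12634.00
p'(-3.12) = 290.89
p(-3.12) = -247.09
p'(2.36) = -102.61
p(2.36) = -63.61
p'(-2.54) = 165.69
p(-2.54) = -116.99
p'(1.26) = -18.80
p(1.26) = -5.80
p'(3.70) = -386.35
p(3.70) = -363.25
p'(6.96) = -2593.66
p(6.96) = -4499.35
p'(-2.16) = 107.58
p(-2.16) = -65.61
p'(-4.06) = 609.20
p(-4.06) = -657.79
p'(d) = -8*d^3 + 3*d^2 - 6*d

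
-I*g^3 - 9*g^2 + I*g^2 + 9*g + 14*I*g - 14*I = (g - 7*I)*(g - 2*I)*(-I*g + I)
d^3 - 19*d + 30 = (d - 3)*(d - 2)*(d + 5)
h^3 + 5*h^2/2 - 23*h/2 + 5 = (h - 2)*(h - 1/2)*(h + 5)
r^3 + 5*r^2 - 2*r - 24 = (r - 2)*(r + 3)*(r + 4)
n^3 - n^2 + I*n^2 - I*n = n*(n - 1)*(n + I)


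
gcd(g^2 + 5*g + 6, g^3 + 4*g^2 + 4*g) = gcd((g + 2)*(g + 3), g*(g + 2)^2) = g + 2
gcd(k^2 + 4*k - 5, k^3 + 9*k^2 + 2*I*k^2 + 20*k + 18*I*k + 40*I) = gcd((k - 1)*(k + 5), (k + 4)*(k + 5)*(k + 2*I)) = k + 5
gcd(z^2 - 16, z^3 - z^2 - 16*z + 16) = z^2 - 16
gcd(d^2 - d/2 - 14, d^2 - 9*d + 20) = d - 4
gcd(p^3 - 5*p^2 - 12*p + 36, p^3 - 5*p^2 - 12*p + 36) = p^3 - 5*p^2 - 12*p + 36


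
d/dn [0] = 0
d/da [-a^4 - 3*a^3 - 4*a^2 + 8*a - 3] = -4*a^3 - 9*a^2 - 8*a + 8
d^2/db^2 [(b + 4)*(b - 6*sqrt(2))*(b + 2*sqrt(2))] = 6*b - 8*sqrt(2) + 8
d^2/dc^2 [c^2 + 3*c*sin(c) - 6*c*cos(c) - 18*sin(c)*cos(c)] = -3*c*sin(c) + 6*c*cos(c) + 12*sin(c) + 36*sin(2*c) + 6*cos(c) + 2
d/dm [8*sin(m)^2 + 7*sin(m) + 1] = (16*sin(m) + 7)*cos(m)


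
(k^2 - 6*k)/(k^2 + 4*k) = (k - 6)/(k + 4)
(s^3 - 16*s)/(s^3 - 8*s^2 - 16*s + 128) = s/(s - 8)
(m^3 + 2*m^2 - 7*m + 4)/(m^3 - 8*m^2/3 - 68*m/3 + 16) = 3*(m^2 - 2*m + 1)/(3*m^2 - 20*m + 12)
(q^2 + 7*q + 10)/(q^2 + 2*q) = (q + 5)/q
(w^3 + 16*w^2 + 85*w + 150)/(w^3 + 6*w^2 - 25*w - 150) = (w + 5)/(w - 5)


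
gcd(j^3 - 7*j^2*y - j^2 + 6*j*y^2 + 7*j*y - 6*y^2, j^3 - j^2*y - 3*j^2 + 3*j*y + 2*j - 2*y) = -j^2 + j*y + j - y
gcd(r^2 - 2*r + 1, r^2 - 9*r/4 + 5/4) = r - 1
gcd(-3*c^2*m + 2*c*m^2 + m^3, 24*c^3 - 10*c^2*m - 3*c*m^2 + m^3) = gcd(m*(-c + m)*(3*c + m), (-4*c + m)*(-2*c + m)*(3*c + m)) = 3*c + m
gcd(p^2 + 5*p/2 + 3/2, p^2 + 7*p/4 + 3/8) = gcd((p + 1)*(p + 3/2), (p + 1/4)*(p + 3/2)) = p + 3/2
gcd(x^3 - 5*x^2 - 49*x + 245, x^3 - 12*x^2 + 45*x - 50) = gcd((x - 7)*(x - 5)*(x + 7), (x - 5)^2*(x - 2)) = x - 5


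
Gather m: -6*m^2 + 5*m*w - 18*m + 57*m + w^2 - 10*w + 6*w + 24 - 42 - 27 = -6*m^2 + m*(5*w + 39) + w^2 - 4*w - 45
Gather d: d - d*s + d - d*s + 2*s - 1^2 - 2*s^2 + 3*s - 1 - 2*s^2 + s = d*(2 - 2*s) - 4*s^2 + 6*s - 2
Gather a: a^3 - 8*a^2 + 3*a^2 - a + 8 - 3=a^3 - 5*a^2 - a + 5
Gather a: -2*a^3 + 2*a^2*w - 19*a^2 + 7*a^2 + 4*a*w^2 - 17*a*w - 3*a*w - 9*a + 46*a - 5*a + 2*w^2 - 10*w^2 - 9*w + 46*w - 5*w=-2*a^3 + a^2*(2*w - 12) + a*(4*w^2 - 20*w + 32) - 8*w^2 + 32*w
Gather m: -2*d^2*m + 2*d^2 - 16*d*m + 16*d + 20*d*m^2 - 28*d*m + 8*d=2*d^2 + 20*d*m^2 + 24*d + m*(-2*d^2 - 44*d)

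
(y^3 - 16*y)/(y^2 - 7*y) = (y^2 - 16)/(y - 7)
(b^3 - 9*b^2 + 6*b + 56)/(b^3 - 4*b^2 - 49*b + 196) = (b + 2)/(b + 7)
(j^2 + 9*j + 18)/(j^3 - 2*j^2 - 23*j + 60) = (j^2 + 9*j + 18)/(j^3 - 2*j^2 - 23*j + 60)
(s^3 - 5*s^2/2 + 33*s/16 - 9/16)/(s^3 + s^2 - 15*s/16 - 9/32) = 2*(4*s^2 - 7*s + 3)/(8*s^2 + 14*s + 3)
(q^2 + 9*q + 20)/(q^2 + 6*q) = (q^2 + 9*q + 20)/(q*(q + 6))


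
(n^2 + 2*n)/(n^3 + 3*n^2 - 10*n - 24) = n/(n^2 + n - 12)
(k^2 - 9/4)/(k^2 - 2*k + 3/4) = (2*k + 3)/(2*k - 1)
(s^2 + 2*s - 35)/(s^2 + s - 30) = (s + 7)/(s + 6)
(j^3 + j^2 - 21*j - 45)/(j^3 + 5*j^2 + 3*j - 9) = (j - 5)/(j - 1)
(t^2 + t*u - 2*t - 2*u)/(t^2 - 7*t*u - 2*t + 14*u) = (t + u)/(t - 7*u)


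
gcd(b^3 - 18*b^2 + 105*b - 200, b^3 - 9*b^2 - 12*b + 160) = b^2 - 13*b + 40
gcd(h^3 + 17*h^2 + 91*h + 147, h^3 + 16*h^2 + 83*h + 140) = h + 7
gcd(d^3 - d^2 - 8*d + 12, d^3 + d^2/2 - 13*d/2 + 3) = d^2 + d - 6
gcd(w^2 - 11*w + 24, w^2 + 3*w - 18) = w - 3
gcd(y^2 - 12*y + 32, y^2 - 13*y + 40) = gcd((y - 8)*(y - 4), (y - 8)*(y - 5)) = y - 8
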